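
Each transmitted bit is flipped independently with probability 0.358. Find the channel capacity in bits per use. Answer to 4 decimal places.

0.0590 bits

Binary symmetric channel: C = 1 − h₂(ε) where h₂ is the binary entropy function.
h₂(0.358) = −0.358·log₂0.358 − 0.642·log₂0.642 = 0.9410.
C = 1 − 0.9410 = 0.0590 bits per channel use.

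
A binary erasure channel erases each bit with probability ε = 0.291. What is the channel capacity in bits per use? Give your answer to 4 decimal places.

0.7090 bits

Binary erasure channel: capacity C = 1 − ε.
C = 1 − 0.291 = 0.7090 bits per channel use.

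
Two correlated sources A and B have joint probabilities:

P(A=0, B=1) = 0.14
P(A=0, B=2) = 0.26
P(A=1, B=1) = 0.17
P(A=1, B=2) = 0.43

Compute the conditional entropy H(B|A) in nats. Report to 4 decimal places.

Marginals: p(A) = (0.4000, 0.6000), p(B) = (0.3100, 0.6900).
H(B|A) = Σ p(A) · H(B|A=·).
  A=0: p=0.4000, H(B|A=0) = 0.6474
  A=1: p=0.6000, H(B|A=1) = 0.5961
Weighted sum = 0.6166 nats.

0.6166 nats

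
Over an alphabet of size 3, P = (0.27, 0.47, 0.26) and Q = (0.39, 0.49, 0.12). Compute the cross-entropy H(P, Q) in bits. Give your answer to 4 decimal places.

1.6458 bits

H(P,Q) = −Σ p·log₂ q.
  −0.27·log₂(0.39) = 0.36678
  −0.47·log₂(0.49) = 0.48370
  −0.26·log₂(0.12) = 0.79531
H(P,Q) = 1.6458 bits.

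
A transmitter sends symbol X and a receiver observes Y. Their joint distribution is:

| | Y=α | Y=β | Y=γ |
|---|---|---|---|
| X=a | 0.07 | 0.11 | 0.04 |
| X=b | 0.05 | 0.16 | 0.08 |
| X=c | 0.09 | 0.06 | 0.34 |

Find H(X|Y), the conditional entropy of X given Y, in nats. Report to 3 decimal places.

Marginals: p(X) = (0.2200, 0.2900, 0.4900), p(Y) = (0.2100, 0.3300, 0.4600).
H(X|Y) = Σ p(Y) · H(X|Y=·).
  Y=α: p=0.2100, H(X|Y=α) = 1.0710
  Y=β: p=0.3300, H(X|Y=β) = 1.0271
  Y=γ: p=0.4600, H(X|Y=γ) = 0.7400
Weighted sum = 0.904 nats.

0.904 nats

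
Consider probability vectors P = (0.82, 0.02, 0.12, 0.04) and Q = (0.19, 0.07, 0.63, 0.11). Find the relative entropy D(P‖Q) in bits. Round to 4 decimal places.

D(P‖Q) = Σ p·log₂(p/q).
  0.82·log₂(0.82/0.19) = 1.72989
  0.02·log₂(0.02/0.07) = -0.03615
  0.12·log₂(0.12/0.63) = -0.28708
  0.04·log₂(0.04/0.11) = -0.05838
D(P‖Q) = 1.3483 bits.

1.3483 bits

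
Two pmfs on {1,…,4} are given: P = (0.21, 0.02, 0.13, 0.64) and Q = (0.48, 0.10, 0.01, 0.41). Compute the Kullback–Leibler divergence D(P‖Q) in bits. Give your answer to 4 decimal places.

D(P‖Q) = Σ p·log₂(p/q).
  0.21·log₂(0.21/0.48) = -0.25046
  0.02·log₂(0.02/0.10) = -0.04644
  0.13·log₂(0.13/0.01) = 0.48106
  0.64·log₂(0.64/0.41) = 0.41117
D(P‖Q) = 0.5953 bits.

0.5953 bits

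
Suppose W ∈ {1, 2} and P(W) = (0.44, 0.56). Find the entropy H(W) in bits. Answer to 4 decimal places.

0.9896 bits

H(W) = −Σ p·log₂ p.
  −(0.44)·log₂(0.44) = 0.52115
  −(0.56)·log₂(0.56) = 0.46844
Sum: 0.52115 + 0.46844 = 0.9896 bits.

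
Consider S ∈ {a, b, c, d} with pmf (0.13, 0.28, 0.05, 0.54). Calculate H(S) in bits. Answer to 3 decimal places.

H(S) = −Σ p·log₂ p.
  −(0.13)·log₂(0.13) = 0.3826
  −(0.28)·log₂(0.28) = 0.5142
  −(0.05)·log₂(0.05) = 0.2161
  −(0.54)·log₂(0.54) = 0.4800
Sum: 0.3826 + 0.5142 + 0.2161 + 0.4800 = 1.593 bits.

1.593 bits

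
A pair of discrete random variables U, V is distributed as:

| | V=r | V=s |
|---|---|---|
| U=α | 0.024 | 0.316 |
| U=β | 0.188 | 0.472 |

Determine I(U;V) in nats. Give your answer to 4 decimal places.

0.0355 nats

Marginals: p(U) = (0.3400, 0.6600), p(V) = (0.2120, 0.7880).
I(U;V) = H(U) + H(V) − H(U,V).
H(U) = 0.6410, H(V) = 0.5166, H(U,V) = 1.1221.
I(U;V) = 0.6410 + 0.5166 − 1.1221 = 0.0355 nats.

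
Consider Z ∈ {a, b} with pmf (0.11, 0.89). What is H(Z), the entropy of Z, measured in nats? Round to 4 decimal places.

0.3465 nats

H(Z) = −Σ p·ln p.
  −(0.11)·ln(0.11) = 0.24280
  −(0.89)·ln(0.89) = 0.10372
Sum: 0.24280 + 0.10372 = 0.3465 nats.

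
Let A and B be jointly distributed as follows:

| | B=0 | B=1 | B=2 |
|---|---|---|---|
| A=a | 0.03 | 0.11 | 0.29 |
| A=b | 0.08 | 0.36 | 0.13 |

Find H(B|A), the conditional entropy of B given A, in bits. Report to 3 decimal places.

1.239 bits

Marginals: p(A) = (0.4300, 0.5700), p(B) = (0.1100, 0.4700, 0.4200).
H(B|A) = Σ p(A) · H(B|A=·).
  A=a: p=0.4300, H(B|A=a) = 1.1544
  A=b: p=0.5700, H(B|A=b) = 1.3027
Weighted sum = 1.239 bits.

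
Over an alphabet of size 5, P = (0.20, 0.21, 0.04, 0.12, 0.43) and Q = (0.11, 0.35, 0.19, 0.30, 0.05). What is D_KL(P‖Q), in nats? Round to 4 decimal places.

0.7653 nats

D(P‖Q) = Σ p·ln(p/q).
  0.20·ln(0.20/0.11) = 0.11957
  0.21·ln(0.21/0.35) = -0.10727
  0.04·ln(0.04/0.19) = -0.06233
  0.12·ln(0.12/0.30) = -0.10995
  0.43·ln(0.43/0.05) = 0.92526
D(P‖Q) = 0.7653 nats.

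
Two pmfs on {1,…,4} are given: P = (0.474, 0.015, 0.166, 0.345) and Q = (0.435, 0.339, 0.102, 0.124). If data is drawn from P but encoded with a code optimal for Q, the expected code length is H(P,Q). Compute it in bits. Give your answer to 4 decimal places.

2.1783 bits

H(P,Q) = −Σ p·log₂ q.
  −0.474·log₂(0.435) = 0.56923
  −0.015·log₂(0.339) = 0.02341
  −0.166·log₂(0.102) = 0.54670
  −0.345·log₂(0.124) = 1.03900
H(P,Q) = 2.1783 bits.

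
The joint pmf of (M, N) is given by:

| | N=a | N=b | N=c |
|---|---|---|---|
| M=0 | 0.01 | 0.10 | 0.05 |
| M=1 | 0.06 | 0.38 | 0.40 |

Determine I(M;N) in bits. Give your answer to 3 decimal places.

0.012 bits

Marginals: p(M) = (0.1600, 0.8400), p(N) = (0.0700, 0.4800, 0.4500).
I(M;N) = Σ p(x,y)·log₂[p(x,y)/(p(x)p(y))].
  (0,a): 0.01·log₂(0.8929) = -0.0016
  (0,b): 0.10·log₂(1.3021) = 0.0381
  (0,c): 0.05·log₂(0.6944) = -0.0263
  (1,a): 0.06·log₂(1.0204) = 0.0017
  (1,b): 0.38·log₂(0.9425) = -0.0325
  (1,c): 0.40·log₂(1.0582) = 0.0326
Sum = 0.012 bits.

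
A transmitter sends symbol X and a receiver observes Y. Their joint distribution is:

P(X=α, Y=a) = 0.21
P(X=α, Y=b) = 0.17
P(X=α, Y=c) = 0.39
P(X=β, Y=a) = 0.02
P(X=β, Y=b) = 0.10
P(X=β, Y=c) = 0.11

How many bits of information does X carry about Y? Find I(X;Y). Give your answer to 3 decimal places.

0.043 bits

Marginals: p(X) = (0.7700, 0.2300), p(Y) = (0.2300, 0.2700, 0.5000).
I(X;Y) = H(X) + H(Y) − H(X,Y).
H(X) = 0.7780, H(Y) = 1.4977, H(X,Y) = 2.2326.
I(X;Y) = 0.7780 + 1.4977 − 2.2326 = 0.043 bits.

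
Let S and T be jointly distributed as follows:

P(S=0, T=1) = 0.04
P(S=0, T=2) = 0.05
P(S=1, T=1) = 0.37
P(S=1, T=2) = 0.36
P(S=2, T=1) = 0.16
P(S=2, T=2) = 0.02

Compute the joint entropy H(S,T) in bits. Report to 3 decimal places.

1.999 bits

H(S,T) = −Σ p(x,y)·log₂ p(x,y) over all 6 cells.
  cell (0,1): −0.04·log₂0.04 = 0.1858
  cell (0,2): −0.05·log₂0.05 = 0.2161
  cell (1,1): −0.37·log₂0.37 = 0.5307
  cell (1,2): −0.36·log₂0.36 = 0.5306
  cell (2,1): −0.16·log₂0.16 = 0.4230
  cell (2,2): −0.02·log₂0.02 = 0.1129
Sum = 1.999 bits.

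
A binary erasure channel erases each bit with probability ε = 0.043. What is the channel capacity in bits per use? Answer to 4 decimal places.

0.9570 bits

Binary erasure channel: capacity C = 1 − ε.
C = 1 − 0.043 = 0.9570 bits per channel use.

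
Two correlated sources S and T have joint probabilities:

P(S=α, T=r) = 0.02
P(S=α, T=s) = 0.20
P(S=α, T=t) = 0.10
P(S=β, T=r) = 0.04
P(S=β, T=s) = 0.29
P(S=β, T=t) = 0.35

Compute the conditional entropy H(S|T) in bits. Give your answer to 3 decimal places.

Chain rule: H(S|T) = H(S,T) − H(T).
Marginals: p(S) = (0.3200, 0.6800), p(T) = (0.0600, 0.4900, 0.4500).
H(S,T) = 2.1432 bits; H(T) = 1.2662 bits.
H(S|T) = 2.1432 − 1.2662 = 0.877 bits.

0.877 bits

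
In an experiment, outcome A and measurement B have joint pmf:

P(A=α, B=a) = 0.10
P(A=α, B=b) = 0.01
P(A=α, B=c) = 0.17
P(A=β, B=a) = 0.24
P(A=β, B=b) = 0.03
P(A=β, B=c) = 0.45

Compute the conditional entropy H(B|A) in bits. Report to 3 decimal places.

Chain rule: H(B|A) = H(A,B) − H(A).
Marginals: p(A) = (0.2800, 0.7200), p(B) = (0.3400, 0.0400, 0.6200).
H(A,B) = 1.9975 bits; H(A) = 0.8555 bits.
H(B|A) = 1.9975 − 0.8555 = 1.142 bits.

1.142 bits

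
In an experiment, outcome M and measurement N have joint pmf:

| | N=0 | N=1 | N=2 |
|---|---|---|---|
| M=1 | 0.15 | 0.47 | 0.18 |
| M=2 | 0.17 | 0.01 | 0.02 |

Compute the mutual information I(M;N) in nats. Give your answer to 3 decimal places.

Marginals: p(M) = (0.8000, 0.2000), p(N) = (0.3200, 0.4800, 0.2000).
I(M;N) = Σ p(x,y)·ln[p(x,y)/(p(x)p(y))].
  (1,0): 0.15·ln(0.5859) = -0.0802
  (1,1): 0.47·ln(1.2240) = 0.0950
  (1,2): 0.18·ln(1.1250) = 0.0212
  (2,0): 0.17·ln(2.6562) = 0.1661
  (2,1): 0.01·ln(0.1042) = -0.0226
  (2,2): 0.02·ln(0.5000) = -0.0139
Sum = 0.166 nats.

0.166 nats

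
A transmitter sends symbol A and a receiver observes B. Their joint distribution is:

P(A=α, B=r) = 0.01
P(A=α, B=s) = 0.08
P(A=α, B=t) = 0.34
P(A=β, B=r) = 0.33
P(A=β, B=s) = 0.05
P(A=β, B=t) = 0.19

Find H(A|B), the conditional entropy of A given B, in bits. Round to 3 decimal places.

0.689 bits

Chain rule: H(A|B) = H(A,B) − H(B).
Marginals: p(A) = (0.4300, 0.5700), p(B) = (0.3400, 0.1300, 0.5300).
H(A,B) = 2.0863 bits; H(B) = 1.3973 bits.
H(A|B) = 2.0863 − 1.3973 = 0.689 bits.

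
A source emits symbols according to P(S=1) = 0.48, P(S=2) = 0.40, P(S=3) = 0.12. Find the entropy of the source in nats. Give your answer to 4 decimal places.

0.9733 nats

H(S) = −Σ p·ln p.
  −(0.48)·ln(0.48) = 0.35231
  −(0.40)·ln(0.40) = 0.36652
  −(0.12)·ln(0.12) = 0.25443
Sum: 0.35231 + 0.36652 + 0.25443 = 0.9733 nats.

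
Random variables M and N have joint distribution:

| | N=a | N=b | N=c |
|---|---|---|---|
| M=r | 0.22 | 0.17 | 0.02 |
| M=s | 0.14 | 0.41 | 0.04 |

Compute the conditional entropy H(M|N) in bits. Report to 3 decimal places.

Marginals: p(M) = (0.4100, 0.5900), p(N) = (0.3600, 0.5800, 0.0600).
H(M|N) = Σ p(N) · H(M|N=·).
  N=a: p=0.3600, H(M|N=a) = 0.9641
  N=b: p=0.5800, H(M|N=b) = 0.8727
  N=c: p=0.0600, H(M|N=c) = 0.9183
Weighted sum = 0.908 bits.

0.908 bits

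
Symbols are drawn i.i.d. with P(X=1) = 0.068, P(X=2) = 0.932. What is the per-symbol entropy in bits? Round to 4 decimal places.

0.3584 bits

H(X) = −Σ p·log₂ p.
  −(0.068)·log₂(0.068) = 0.26373
  −(0.932)·log₂(0.932) = 0.09469
Sum: 0.26373 + 0.09469 = 0.3584 bits.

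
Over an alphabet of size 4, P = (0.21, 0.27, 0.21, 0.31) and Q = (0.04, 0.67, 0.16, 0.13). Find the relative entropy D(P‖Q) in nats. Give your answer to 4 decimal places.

0.4293 nats

D(P‖Q) = Σ p·ln(p/q).
  0.21·ln(0.21/0.04) = 0.34823
  0.27·ln(0.27/0.67) = -0.24539
  0.21·ln(0.21/0.16) = 0.05711
  0.31·ln(0.31/0.13) = 0.26940
D(P‖Q) = 0.4293 nats.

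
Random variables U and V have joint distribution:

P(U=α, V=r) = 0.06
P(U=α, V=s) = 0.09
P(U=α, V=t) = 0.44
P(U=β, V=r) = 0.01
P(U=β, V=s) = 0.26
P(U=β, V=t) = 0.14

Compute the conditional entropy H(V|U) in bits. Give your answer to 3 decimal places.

1.070 bits

Chain rule: H(V|U) = H(U,V) − H(U).
Marginals: p(U) = (0.5900, 0.4100), p(V) = (0.0700, 0.3500, 0.5800).
H(U,V) = 2.0462 bits; H(U) = 0.9765 bits.
H(V|U) = 2.0462 − 0.9765 = 1.070 bits.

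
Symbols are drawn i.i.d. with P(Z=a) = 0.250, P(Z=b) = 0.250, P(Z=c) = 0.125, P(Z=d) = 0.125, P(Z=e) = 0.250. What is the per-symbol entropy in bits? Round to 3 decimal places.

2.250 bits

H(Z) = −Σ p·log₂ p.
  −(0.250)·log₂(0.250) = 0.5000
  −(0.250)·log₂(0.250) = 0.5000
  −(0.125)·log₂(0.125) = 0.3750
  −(0.125)·log₂(0.125) = 0.3750
  −(0.250)·log₂(0.250) = 0.5000
Sum: 0.5000 + 0.5000 + 0.3750 + 0.3750 + 0.5000 = 2.250 bits.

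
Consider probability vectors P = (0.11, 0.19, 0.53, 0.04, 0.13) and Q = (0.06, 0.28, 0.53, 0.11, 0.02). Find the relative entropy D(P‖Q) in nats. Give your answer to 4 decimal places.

0.1959 nats

D(P‖Q) = Σ p·ln(p/q).
  0.11·ln(0.11/0.06) = 0.06667
  0.19·ln(0.19/0.28) = -0.07368
  0.53·ln(0.53/0.53) = 0.00000
  0.04·ln(0.04/0.11) = -0.04046
  0.13·ln(0.13/0.02) = 0.24333
D(P‖Q) = 0.1959 nats.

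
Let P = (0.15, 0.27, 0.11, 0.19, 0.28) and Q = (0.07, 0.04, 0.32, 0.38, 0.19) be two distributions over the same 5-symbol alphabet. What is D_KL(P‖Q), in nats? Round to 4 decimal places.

D(P‖Q) = Σ p·ln(p/q).
  0.15·ln(0.15/0.07) = 0.11432
  0.27·ln(0.27/0.04) = 0.51558
  0.11·ln(0.11/0.32) = -0.11746
  0.19·ln(0.19/0.38) = -0.13170
  0.28·ln(0.28/0.19) = 0.10857
D(P‖Q) = 0.4893 nats.

0.4893 nats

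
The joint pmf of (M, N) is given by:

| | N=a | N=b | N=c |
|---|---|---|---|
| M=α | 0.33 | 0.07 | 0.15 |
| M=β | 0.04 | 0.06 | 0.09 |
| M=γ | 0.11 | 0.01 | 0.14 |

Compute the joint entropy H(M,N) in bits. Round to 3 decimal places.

H(M,N) = −Σ p(x,y)·log₂ p(x,y) over all 9 cells.
  cell (α,a): −0.33·log₂0.33 = 0.5278
  cell (α,b): −0.07·log₂0.07 = 0.2686
  cell (α,c): −0.15·log₂0.15 = 0.4105
  cell (β,a): −0.04·log₂0.04 = 0.1858
  cell (β,b): −0.06·log₂0.06 = 0.2435
  cell (β,c): −0.09·log₂0.09 = 0.3127
  cell (γ,a): −0.11·log₂0.11 = 0.3503
  cell (γ,b): −0.01·log₂0.01 = 0.0664
  cell (γ,c): −0.14·log₂0.14 = 0.3971
Sum = 2.763 bits.

2.763 bits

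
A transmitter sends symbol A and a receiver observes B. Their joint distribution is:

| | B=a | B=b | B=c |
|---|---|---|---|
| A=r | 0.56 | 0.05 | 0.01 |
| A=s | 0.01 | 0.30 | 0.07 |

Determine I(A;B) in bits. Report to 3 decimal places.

Marginals: p(A) = (0.6200, 0.3800), p(B) = (0.5700, 0.3500, 0.0800).
I(A;B) = H(A) + H(B) − H(A,B).
H(A) = 0.9580, H(B) = 1.2839, H(A,B) = 1.6071.
I(A;B) = 0.9580 + 1.2839 − 1.6071 = 0.635 bits.

0.635 bits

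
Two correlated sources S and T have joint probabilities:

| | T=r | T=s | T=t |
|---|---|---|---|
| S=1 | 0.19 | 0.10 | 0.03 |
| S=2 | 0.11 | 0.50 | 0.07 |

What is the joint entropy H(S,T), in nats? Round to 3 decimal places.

1.427 nats

H(S,T) = −Σ p(x,y)·ln p(x,y) over all 6 cells.
  cell (1,r): −0.19·ln0.19 = 0.3155
  cell (1,s): −0.10·ln0.10 = 0.2303
  cell (1,t): −0.03·ln0.03 = 0.1052
  cell (2,r): −0.11·ln0.11 = 0.2428
  cell (2,s): −0.50·ln0.50 = 0.3466
  cell (2,t): −0.07·ln0.07 = 0.1861
Sum = 1.427 nats.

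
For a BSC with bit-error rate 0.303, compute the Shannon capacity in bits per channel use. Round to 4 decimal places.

Binary symmetric channel: C = 1 − h₂(ε) where h₂ is the binary entropy function.
h₂(0.303) = −0.303·log₂0.303 − 0.697·log₂0.697 = 0.8849.
C = 1 − 0.8849 = 0.1151 bits per channel use.

0.1151 bits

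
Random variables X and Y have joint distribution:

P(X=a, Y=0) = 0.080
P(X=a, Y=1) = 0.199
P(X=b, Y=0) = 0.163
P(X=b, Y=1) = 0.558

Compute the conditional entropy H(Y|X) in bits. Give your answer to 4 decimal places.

Marginals: p(X) = (0.2790, 0.7210), p(Y) = (0.2430, 0.7570).
H(Y|X) = Σ p(X) · H(Y|X=·).
  X=a: p=0.2790, H(Y|X=a) = 0.8645
  X=b: p=0.7210, H(Y|X=b) = 0.7711
Weighted sum = 0.7972 bits.

0.7972 bits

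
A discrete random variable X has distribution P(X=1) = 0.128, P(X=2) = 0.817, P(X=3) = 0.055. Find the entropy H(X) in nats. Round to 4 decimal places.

H(X) = −Σ p·ln p.
  −(0.128)·ln(0.128) = 0.26313
  −(0.817)·ln(0.817) = 0.16513
  −(0.055)·ln(0.055) = 0.15952
Sum: 0.26313 + 0.16513 + 0.15952 = 0.5878 nats.

0.5878 nats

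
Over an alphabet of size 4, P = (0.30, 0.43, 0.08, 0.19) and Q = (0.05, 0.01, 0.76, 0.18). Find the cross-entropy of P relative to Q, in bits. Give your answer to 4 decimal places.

4.6552 bits

H(P,Q) = −Σ p·log₂ q.
  −0.30·log₂(0.05) = 1.29658
  −0.43·log₂(0.01) = 2.85686
  −0.08·log₂(0.76) = 0.03167
  −0.19·log₂(0.18) = 0.47005
H(P,Q) = 4.6552 bits.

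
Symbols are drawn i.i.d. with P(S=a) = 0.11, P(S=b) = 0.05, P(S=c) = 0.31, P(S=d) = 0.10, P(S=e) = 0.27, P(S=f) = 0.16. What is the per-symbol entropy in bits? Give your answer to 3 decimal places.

2.355 bits

H(S) = −Σ p·log₂ p.
  −(0.11)·log₂(0.11) = 0.3503
  −(0.05)·log₂(0.05) = 0.2161
  −(0.31)·log₂(0.31) = 0.5238
  −(0.10)·log₂(0.10) = 0.3322
  −(0.27)·log₂(0.27) = 0.5100
  −(0.16)·log₂(0.16) = 0.4230
Sum: 0.3503 + 0.2161 + 0.5238 + 0.3322 + 0.5100 + 0.4230 = 2.355 bits.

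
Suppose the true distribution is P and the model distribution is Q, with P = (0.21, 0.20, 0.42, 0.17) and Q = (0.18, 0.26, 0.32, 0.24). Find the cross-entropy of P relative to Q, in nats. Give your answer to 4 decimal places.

1.3507 nats

H(P,Q) = −Σ p·ln q.
  −0.21·ln(0.18) = 0.36011
  −0.20·ln(0.26) = 0.26941
  −0.42·ln(0.32) = 0.47856
  −0.17·ln(0.24) = 0.24261
H(P,Q) = 1.3507 nats.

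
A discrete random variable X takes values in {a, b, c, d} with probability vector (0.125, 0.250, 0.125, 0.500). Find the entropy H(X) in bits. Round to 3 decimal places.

1.750 bits

H(X) = −Σ p·log₂ p.
  −(0.125)·log₂(0.125) = 0.3750
  −(0.250)·log₂(0.250) = 0.5000
  −(0.125)·log₂(0.125) = 0.3750
  −(0.500)·log₂(0.500) = 0.5000
Sum: 0.3750 + 0.5000 + 0.3750 + 0.5000 = 1.750 bits.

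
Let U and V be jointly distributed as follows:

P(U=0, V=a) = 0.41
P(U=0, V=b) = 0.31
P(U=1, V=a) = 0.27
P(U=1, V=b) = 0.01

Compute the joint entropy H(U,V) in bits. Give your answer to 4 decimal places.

1.6276 bits

H(U,V) = −Σ p(x,y)·log₂ p(x,y) over all 4 cells.
  cell (0,a): −0.41·log₂0.41 = 0.52738
  cell (0,b): −0.31·log₂0.31 = 0.52379
  cell (1,a): −0.27·log₂0.27 = 0.51002
  cell (1,b): −0.01·log₂0.01 = 0.06644
Sum = 1.6276 bits.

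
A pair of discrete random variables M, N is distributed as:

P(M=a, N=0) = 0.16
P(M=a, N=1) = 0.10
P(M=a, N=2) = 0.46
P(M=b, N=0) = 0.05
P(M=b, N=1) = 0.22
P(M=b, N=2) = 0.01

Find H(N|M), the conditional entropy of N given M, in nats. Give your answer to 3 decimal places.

0.817 nats

Marginals: p(M) = (0.7200, 0.2800), p(N) = (0.2100, 0.3200, 0.4700).
H(N|M) = Σ p(M) · H(N|M=·).
  M=a: p=0.7200, H(N|M=a) = 0.8947
  M=b: p=0.2800, H(N|M=b) = 0.6161
Weighted sum = 0.817 nats.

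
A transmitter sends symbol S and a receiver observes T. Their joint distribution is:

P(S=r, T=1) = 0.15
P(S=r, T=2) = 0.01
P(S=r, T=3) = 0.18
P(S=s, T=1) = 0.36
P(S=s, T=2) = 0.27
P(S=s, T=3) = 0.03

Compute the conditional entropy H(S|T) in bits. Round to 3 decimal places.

0.632 bits

Marginals: p(S) = (0.3400, 0.6600), p(T) = (0.5100, 0.2800, 0.2100).
H(S|T) = Σ p(T) · H(S|T=·).
  T=1: p=0.5100, H(S|T=1) = 0.8740
  T=2: p=0.2800, H(S|T=2) = 0.2223
  T=3: p=0.2100, H(S|T=3) = 0.5917
Weighted sum = 0.632 bits.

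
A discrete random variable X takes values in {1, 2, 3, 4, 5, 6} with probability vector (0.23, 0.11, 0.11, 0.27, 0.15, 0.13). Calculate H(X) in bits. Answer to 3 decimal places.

H(X) = −Σ p·log₂ p.
  −(0.23)·log₂(0.23) = 0.4877
  −(0.11)·log₂(0.11) = 0.3503
  −(0.11)·log₂(0.11) = 0.3503
  −(0.27)·log₂(0.27) = 0.5100
  −(0.15)·log₂(0.15) = 0.4105
  −(0.13)·log₂(0.13) = 0.3826
Sum: 0.4877 + 0.3503 + 0.3503 + 0.5100 + 0.4105 + 0.3826 = 2.491 bits.

2.491 bits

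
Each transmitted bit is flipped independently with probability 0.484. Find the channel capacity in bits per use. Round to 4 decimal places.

Binary symmetric channel: C = 1 − h₂(ε) where h₂ is the binary entropy function.
h₂(0.484) = −0.484·log₂0.484 − 0.516·log₂0.516 = 0.9993.
C = 1 − 0.9993 = 0.0007 bits per channel use.

0.0007 bits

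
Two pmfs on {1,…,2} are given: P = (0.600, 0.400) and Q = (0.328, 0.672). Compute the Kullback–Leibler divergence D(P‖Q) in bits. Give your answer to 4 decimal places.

0.2234 bits

D(P‖Q) = Σ p·log₂(p/q).
  0.600·log₂(0.600/0.328) = 0.52276
  0.400·log₂(0.400/0.672) = -0.29938
D(P‖Q) = 0.2234 bits.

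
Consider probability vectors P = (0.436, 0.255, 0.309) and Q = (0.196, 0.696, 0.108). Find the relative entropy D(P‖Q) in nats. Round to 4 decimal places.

D(P‖Q) = Σ p·ln(p/q).
  0.436·ln(0.436/0.196) = 0.34859
  0.255·ln(0.255/0.696) = -0.25604
  0.309·ln(0.309/0.108) = 0.32482
D(P‖Q) = 0.4174 nats.

0.4174 nats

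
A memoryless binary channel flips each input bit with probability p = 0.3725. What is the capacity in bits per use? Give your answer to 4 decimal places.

0.0474 bits

Binary symmetric channel: C = 1 − h₂(ε) where h₂ is the binary entropy function.
h₂(0.3725) = −0.3725·log₂0.3725 − 0.6275·log₂0.6275 = 0.9526.
C = 1 − 0.9526 = 0.0474 bits per channel use.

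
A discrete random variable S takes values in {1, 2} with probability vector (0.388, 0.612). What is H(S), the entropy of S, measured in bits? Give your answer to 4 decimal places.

0.9635 bits

H(S) = −Σ p·log₂ p.
  −(0.388)·log₂(0.388) = 0.52996
  −(0.612)·log₂(0.612) = 0.43354
Sum: 0.52996 + 0.43354 = 0.9635 bits.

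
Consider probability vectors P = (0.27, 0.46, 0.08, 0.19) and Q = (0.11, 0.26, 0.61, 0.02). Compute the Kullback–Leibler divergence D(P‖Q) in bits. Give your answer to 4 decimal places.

D(P‖Q) = Σ p·log₂(p/q).
  0.27·log₂(0.27/0.11) = 0.34977
  0.46·log₂(0.46/0.26) = 0.37864
  0.08·log₂(0.08/0.61) = -0.23446
  0.19·log₂(0.19/0.02) = 0.61711
D(P‖Q) = 1.1111 bits.

1.1111 bits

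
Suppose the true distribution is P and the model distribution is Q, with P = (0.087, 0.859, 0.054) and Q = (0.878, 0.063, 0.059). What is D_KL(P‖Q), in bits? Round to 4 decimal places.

2.9407 bits

D(P‖Q) = Σ p·log₂(p/q).
  0.087·log₂(0.087/0.878) = -0.29016
  0.859·log₂(0.859/0.063) = 3.23777
  0.054·log₂(0.054/0.059) = -0.00690
D(P‖Q) = 2.9407 bits.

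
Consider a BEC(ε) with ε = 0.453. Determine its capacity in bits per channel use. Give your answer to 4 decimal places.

0.5470 bits

Binary erasure channel: capacity C = 1 − ε.
C = 1 − 0.453 = 0.5470 bits per channel use.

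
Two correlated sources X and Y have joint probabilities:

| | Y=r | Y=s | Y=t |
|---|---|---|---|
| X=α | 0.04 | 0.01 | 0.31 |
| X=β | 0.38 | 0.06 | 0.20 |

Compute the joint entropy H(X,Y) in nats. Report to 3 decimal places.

H(X,Y) = −Σ p(x,y)·ln p(x,y) over all 6 cells.
  cell (α,r): −0.04·ln0.04 = 0.1288
  cell (α,s): −0.01·ln0.01 = 0.0461
  cell (α,t): −0.31·ln0.31 = 0.3631
  cell (β,r): −0.38·ln0.38 = 0.3677
  cell (β,s): −0.06·ln0.06 = 0.1688
  cell (β,t): −0.20·ln0.20 = 0.3219
Sum = 1.396 nats.

1.396 nats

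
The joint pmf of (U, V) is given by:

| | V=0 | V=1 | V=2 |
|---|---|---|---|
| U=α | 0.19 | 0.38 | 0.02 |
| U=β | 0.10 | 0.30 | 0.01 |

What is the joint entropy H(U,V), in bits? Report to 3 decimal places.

2.018 bits

H(U,V) = −Σ p(x,y)·log₂ p(x,y) over all 6 cells.
  cell (α,0): −0.19·log₂0.19 = 0.4552
  cell (α,1): −0.38·log₂0.38 = 0.5305
  cell (α,2): −0.02·log₂0.02 = 0.1129
  cell (β,0): −0.10·log₂0.10 = 0.3322
  cell (β,1): −0.30·log₂0.30 = 0.5211
  cell (β,2): −0.01·log₂0.01 = 0.0664
Sum = 2.018 bits.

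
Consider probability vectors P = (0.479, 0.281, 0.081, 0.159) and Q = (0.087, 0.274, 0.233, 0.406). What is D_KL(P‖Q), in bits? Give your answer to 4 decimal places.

D(P‖Q) = Σ p·log₂(p/q).
  0.479·log₂(0.479/0.087) = 1.17879
  0.281·log₂(0.281/0.274) = 0.01023
  0.081·log₂(0.081/0.233) = -0.12347
  0.159·log₂(0.159/0.406) = -0.21504
D(P‖Q) = 0.8505 bits.

0.8505 bits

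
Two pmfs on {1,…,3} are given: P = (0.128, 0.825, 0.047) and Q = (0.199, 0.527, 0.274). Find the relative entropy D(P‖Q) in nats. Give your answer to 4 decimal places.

0.2304 nats

D(P‖Q) = Σ p·ln(p/q).
  0.128·ln(0.128/0.199) = -0.05648
  0.825·ln(0.825/0.527) = 0.36975
  0.047·ln(0.047/0.274) = -0.08286
D(P‖Q) = 0.2304 nats.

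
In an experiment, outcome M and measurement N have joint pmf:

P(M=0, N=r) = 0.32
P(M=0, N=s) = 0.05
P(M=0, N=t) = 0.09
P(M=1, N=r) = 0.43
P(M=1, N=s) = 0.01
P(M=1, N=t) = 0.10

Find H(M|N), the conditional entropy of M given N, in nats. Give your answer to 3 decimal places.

0.670 nats

Chain rule: H(M|N) = H(M,N) − H(N).
Marginals: p(M) = (0.4600, 0.5400), p(N) = (0.7500, 0.0600, 0.1900).
H(M,N) = 1.3703 nats; H(N) = 0.7001 nats.
H(M|N) = 1.3703 − 0.7001 = 0.670 nats.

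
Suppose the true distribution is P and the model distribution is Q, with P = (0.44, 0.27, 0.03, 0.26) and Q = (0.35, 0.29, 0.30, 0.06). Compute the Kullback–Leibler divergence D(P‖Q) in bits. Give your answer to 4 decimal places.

D(P‖Q) = Σ p·log₂(p/q).
  0.44·log₂(0.44/0.35) = 0.14527
  0.27·log₂(0.27/0.29) = -0.02784
  0.03·log₂(0.03/0.30) = -0.09966
  0.26·log₂(0.26/0.06) = 0.55002
D(P‖Q) = 0.5678 bits.

0.5678 bits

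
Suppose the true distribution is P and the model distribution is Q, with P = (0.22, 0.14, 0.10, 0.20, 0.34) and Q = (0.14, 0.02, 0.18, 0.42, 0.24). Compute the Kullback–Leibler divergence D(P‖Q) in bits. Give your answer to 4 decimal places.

0.4085 bits

D(P‖Q) = Σ p·log₂(p/q).
  0.22·log₂(0.22/0.14) = 0.14346
  0.14·log₂(0.14/0.02) = 0.39303
  0.10·log₂(0.10/0.18) = -0.08480
  0.20·log₂(0.20/0.42) = -0.21408
  0.34·log₂(0.34/0.24) = 0.17085
D(P‖Q) = 0.4085 bits.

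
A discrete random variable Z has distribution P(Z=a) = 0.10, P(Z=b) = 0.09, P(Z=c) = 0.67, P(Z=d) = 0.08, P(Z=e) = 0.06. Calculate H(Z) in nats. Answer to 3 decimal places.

1.086 nats

H(Z) = −Σ p·ln p.
  −(0.10)·ln(0.10) = 0.2303
  −(0.09)·ln(0.09) = 0.2167
  −(0.67)·ln(0.67) = 0.2683
  −(0.08)·ln(0.08) = 0.2021
  −(0.06)·ln(0.06) = 0.1688
Sum: 0.2303 + 0.2167 + 0.2683 + 0.2021 + 0.1688 = 1.086 nats.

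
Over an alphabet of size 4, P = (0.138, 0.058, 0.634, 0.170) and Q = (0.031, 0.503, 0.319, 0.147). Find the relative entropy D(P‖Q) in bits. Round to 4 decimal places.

D(P‖Q) = Σ p·log₂(p/q).
  0.138·log₂(0.138/0.031) = 0.29730
  0.058·log₂(0.058/0.503) = -0.18075
  0.634·log₂(0.634/0.319) = 0.62825
  0.170·log₂(0.170/0.147) = 0.03565
D(P‖Q) = 0.7804 bits.

0.7804 bits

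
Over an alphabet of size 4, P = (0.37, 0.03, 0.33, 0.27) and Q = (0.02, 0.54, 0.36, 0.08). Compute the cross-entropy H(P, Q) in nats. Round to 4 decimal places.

2.4850 nats

H(P,Q) = −Σ p·ln q.
  −0.37·ln(0.02) = 1.44745
  −0.03·ln(0.54) = 0.01849
  −0.33·ln(0.36) = 0.33714
  −0.27·ln(0.08) = 0.68195
H(P,Q) = 2.4850 nats.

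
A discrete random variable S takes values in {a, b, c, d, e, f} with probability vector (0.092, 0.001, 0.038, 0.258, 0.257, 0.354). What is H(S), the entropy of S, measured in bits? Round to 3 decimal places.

H(S) = −Σ p·log₂ p.
  −(0.092)·log₂(0.092) = 0.3167
  −(0.001)·log₂(0.001) = 0.0100
  −(0.038)·log₂(0.038) = 0.1793
  −(0.258)·log₂(0.258) = 0.5043
  −(0.257)·log₂(0.257) = 0.5038
  −(0.354)·log₂(0.354) = 0.5304
Sum: 0.3167 + 0.0100 + 0.1793 + 0.5043 + 0.5038 + 0.5304 = 2.044 bits.

2.044 bits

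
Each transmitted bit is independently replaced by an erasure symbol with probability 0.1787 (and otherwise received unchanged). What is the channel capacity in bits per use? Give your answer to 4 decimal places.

0.8213 bits

Binary erasure channel: capacity C = 1 − ε.
C = 1 − 0.1787 = 0.8213 bits per channel use.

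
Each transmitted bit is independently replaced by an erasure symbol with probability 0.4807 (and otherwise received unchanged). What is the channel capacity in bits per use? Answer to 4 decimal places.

0.5193 bits

Binary erasure channel: capacity C = 1 − ε.
C = 1 − 0.4807 = 0.5193 bits per channel use.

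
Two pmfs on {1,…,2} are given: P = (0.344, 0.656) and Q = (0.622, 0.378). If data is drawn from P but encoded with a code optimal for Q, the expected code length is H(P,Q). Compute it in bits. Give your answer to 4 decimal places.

1.1564 bits

H(P,Q) = −Σ p·log₂ q.
  −0.344·log₂(0.622) = 0.23564
  −0.656·log₂(0.378) = 0.92072
H(P,Q) = 1.1564 bits.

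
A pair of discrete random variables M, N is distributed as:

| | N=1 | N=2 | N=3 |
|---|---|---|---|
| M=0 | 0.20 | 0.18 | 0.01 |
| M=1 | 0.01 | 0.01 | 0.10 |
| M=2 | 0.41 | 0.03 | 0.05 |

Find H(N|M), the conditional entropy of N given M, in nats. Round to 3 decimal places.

Chain rule: H(N|M) = H(M,N) − H(M).
Marginals: p(M) = (0.3900, 0.1200, 0.4900), p(N) = (0.6200, 0.2200, 0.1600).
H(M,N) = 1.6195 nats; H(M) = 0.9712 nats.
H(N|M) = 1.6195 − 0.9712 = 0.648 nats.

0.648 nats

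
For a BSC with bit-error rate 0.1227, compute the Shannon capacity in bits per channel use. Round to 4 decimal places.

0.4629 bits

Binary symmetric channel: C = 1 − h₂(ε) where h₂ is the binary entropy function.
h₂(0.1227) = −0.1227·log₂0.1227 − 0.8773·log₂0.8773 = 0.5371.
C = 1 − 0.5371 = 0.4629 bits per channel use.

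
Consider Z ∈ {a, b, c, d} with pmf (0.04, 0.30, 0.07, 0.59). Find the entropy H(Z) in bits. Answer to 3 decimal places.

H(Z) = −Σ p·log₂ p.
  −(0.04)·log₂(0.04) = 0.1858
  −(0.30)·log₂(0.30) = 0.5211
  −(0.07)·log₂(0.07) = 0.2686
  −(0.59)·log₂(0.59) = 0.4491
Sum: 0.1858 + 0.5211 + 0.2686 + 0.4491 = 1.425 bits.

1.425 bits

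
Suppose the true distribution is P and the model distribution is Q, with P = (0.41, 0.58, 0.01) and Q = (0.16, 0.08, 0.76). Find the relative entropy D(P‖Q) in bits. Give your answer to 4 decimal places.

2.1517 bits

D(P‖Q) = Σ p·log₂(p/q).
  0.41·log₂(0.41/0.16) = 0.55660
  0.58·log₂(0.58/0.08) = 1.65763
  0.01·log₂(0.01/0.76) = -0.06248
D(P‖Q) = 2.1517 bits.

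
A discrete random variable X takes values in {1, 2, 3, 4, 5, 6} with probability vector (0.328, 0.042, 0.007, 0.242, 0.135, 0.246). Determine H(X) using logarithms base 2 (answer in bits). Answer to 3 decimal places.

H(X) = −Σ p·log₂ p.
  −(0.328)·log₂(0.328) = 0.5275
  −(0.042)·log₂(0.042) = 0.1921
  −(0.007)·log₂(0.007) = 0.0501
  −(0.242)·log₂(0.242) = 0.4954
  −(0.135)·log₂(0.135) = 0.3900
  −(0.246)·log₂(0.246) = 0.4977
Sum: 0.5275 + 0.1921 + 0.0501 + 0.4954 + 0.3900 + 0.4977 = 2.153 bits.

2.153 bits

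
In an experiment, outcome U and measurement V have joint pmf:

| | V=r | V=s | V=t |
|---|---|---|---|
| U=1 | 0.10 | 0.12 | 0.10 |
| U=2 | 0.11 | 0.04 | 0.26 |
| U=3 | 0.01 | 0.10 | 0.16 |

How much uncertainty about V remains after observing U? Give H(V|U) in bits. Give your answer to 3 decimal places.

Marginals: p(U) = (0.3200, 0.4100, 0.2700), p(V) = (0.2200, 0.2600, 0.5200).
H(V|U) = Σ p(U) · H(V|U=·).
  U=1: p=0.3200, H(V|U=1) = 1.5794
  U=2: p=0.4100, H(V|U=2) = 1.2535
  U=3: p=0.2700, H(V|U=3) = 1.1542
Weighted sum = 1.331 bits.

1.331 bits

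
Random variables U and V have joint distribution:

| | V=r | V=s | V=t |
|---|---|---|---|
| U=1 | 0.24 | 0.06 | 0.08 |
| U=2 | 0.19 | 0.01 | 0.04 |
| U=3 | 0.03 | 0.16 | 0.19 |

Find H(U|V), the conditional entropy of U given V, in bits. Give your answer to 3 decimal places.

Marginals: p(U) = (0.3800, 0.2400, 0.3800), p(V) = (0.4600, 0.2300, 0.3100).
H(U|V) = Σ p(V) · H(U|V=·).
  V=r: p=0.4600, H(U|V=r) = 1.2735
  V=s: p=0.2300, H(U|V=s) = 1.0666
  V=t: p=0.3100, H(U|V=t) = 1.3184
Weighted sum = 1.240 bits.

1.240 bits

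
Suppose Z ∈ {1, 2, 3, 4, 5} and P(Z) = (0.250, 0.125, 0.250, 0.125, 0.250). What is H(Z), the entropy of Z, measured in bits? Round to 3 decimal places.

H(Z) = −Σ p·log₂ p.
  −(0.250)·log₂(0.250) = 0.5000
  −(0.125)·log₂(0.125) = 0.3750
  −(0.250)·log₂(0.250) = 0.5000
  −(0.125)·log₂(0.125) = 0.3750
  −(0.250)·log₂(0.250) = 0.5000
Sum: 0.5000 + 0.3750 + 0.5000 + 0.3750 + 0.5000 = 2.250 bits.

2.250 bits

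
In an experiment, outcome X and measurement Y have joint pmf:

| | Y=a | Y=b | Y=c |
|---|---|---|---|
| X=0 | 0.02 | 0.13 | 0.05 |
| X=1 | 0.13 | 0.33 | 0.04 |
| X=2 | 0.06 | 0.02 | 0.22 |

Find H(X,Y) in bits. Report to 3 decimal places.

H(X,Y) = −Σ p(x,y)·log₂ p(x,y) over all 9 cells.
  cell (0,a): −0.02·log₂0.02 = 0.1129
  cell (0,b): −0.13·log₂0.13 = 0.3826
  cell (0,c): −0.05·log₂0.05 = 0.2161
  cell (1,a): −0.13·log₂0.13 = 0.3826
  cell (1,b): −0.33·log₂0.33 = 0.5278
  cell (1,c): −0.04·log₂0.04 = 0.1858
  cell (2,a): −0.06·log₂0.06 = 0.2435
  cell (2,b): −0.02·log₂0.02 = 0.1129
  cell (2,c): −0.22·log₂0.22 = 0.4806
Sum = 2.645 bits.

2.645 bits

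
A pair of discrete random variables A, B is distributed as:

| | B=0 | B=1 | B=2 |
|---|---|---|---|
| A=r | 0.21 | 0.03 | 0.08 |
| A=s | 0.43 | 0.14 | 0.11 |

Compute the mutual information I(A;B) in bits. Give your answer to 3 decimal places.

0.019 bits

Marginals: p(A) = (0.3200, 0.6800), p(B) = (0.6400, 0.1700, 0.1900).
I(A;B) = H(A) + H(B) − H(A,B).
H(A) = 0.9044, H(B) = 1.3019, H(A,B) = 2.1871.
I(A;B) = 0.9044 + 1.3019 − 2.1871 = 0.019 bits.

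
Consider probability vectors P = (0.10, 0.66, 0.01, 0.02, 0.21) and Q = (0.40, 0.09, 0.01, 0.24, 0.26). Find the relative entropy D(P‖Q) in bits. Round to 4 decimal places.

D(P‖Q) = Σ p·log₂(p/q).
  0.10·log₂(0.10/0.40) = -0.20000
  0.66·log₂(0.66/0.09) = 1.89715
  0.01·log₂(0.01/0.01) = 0.00000
  0.02·log₂(0.02/0.24) = -0.07170
  0.21·log₂(0.21/0.26) = -0.06471
D(P‖Q) = 1.5607 bits.

1.5607 bits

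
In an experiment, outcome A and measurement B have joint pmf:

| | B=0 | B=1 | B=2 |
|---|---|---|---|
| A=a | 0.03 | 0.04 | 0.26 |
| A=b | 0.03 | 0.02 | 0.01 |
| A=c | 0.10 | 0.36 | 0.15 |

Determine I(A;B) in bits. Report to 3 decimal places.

Marginals: p(A) = (0.3300, 0.0600, 0.6100), p(B) = (0.1600, 0.4200, 0.4200).
I(A;B) = Σ p(x,y)·log₂[p(x,y)/(p(x)p(y))].
  (a,0): 0.03·log₂(0.5682) = -0.0245
  (a,1): 0.04·log₂(0.2886) = -0.0717
  (a,2): 0.26·log₂(1.8759) = 0.2360
  (b,0): 0.03·log₂(3.1250) = 0.0493
  (b,1): 0.02·log₂(0.7937) = -0.0067
  (b,2): 0.01·log₂(0.3968) = -0.0133
  (c,0): 0.10·log₂(1.0246) = 0.0035
  (c,1): 0.36·log₂(1.4052) = 0.1767
  (c,2): 0.15·log₂(0.5855) = -0.1158
Sum = 0.233 bits.

0.233 bits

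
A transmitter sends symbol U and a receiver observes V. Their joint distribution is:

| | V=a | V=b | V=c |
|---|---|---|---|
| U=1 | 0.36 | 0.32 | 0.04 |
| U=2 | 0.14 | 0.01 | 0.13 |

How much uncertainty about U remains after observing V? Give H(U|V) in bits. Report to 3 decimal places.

0.626 bits

Marginals: p(U) = (0.7200, 0.2800), p(V) = (0.5000, 0.3300, 0.1700).
H(U|V) = Σ p(V) · H(U|V=·).
  V=a: p=0.5000, H(U|V=a) = 0.8555
  V=b: p=0.3300, H(U|V=b) = 0.1959
  V=c: p=0.1700, H(U|V=c) = 0.7871
Weighted sum = 0.626 bits.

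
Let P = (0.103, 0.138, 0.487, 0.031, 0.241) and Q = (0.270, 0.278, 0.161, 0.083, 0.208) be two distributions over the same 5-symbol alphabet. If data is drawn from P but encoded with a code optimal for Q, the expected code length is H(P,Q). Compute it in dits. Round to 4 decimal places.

H(P,Q) = −Σ p·log₁₀ q.
  −0.103·log₁₀(0.270) = 0.05857
  −0.138·log₁₀(0.278) = 0.07672
  −0.487·log₁₀(0.161) = 0.38628
  −0.031·log₁₀(0.083) = 0.03351
  −0.241·log₁₀(0.208) = 0.16435
H(P,Q) = 0.7194 dits.

0.7194 dits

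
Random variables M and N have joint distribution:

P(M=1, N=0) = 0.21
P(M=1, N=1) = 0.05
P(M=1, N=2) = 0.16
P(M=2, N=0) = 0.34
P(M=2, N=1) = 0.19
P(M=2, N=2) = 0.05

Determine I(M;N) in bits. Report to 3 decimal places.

Marginals: p(M) = (0.4200, 0.5800), p(N) = (0.5500, 0.2400, 0.2100).
I(M;N) = H(M) + H(N) − H(M,N).
H(M) = 0.9815, H(N) = 1.4413, H(M,N) = 2.3124.
I(M;N) = 0.9815 + 1.4413 − 2.3124 = 0.110 bits.

0.110 bits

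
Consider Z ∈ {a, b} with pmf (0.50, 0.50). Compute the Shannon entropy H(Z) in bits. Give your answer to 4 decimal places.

H(Z) = −Σ p·log₂ p.
  −(0.50)·log₂(0.50) = 0.50000
  −(0.50)·log₂(0.50) = 0.50000
Sum: 0.50000 + 0.50000 = 1.0000 bits.

1.0000 bits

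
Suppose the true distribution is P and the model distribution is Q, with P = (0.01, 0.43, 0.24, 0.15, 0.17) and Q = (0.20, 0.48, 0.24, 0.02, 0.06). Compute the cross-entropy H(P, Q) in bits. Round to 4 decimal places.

2.5093 bits

H(P,Q) = −Σ p·log₂ q.
  −0.01·log₂(0.20) = 0.02322
  −0.43·log₂(0.48) = 0.45532
  −0.24·log₂(0.24) = 0.49413
  −0.15·log₂(0.02) = 0.84658
  −0.17·log₂(0.06) = 0.69001
H(P,Q) = 2.5093 bits.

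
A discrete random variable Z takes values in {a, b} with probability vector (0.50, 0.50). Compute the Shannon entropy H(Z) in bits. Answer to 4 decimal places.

H(Z) = −Σ p·log₂ p.
  −(0.50)·log₂(0.50) = 0.50000
  −(0.50)·log₂(0.50) = 0.50000
Sum: 0.50000 + 0.50000 = 1.0000 bits.

1.0000 bits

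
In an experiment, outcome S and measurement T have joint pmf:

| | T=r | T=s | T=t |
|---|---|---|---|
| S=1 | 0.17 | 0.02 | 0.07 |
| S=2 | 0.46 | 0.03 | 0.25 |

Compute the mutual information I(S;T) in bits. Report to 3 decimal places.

Marginals: p(S) = (0.2600, 0.7400), p(T) = (0.6300, 0.0500, 0.3200).
I(S;T) = Σ p(x,y)·log₂[p(x,y)/(p(x)p(y))].
  (1,r): 0.17·log₂(1.0379) = 0.0091
  (1,s): 0.02·log₂(1.5385) = 0.0124
  (1,t): 0.07·log₂(0.8413) = -0.0174
  (2,r): 0.46·log₂(0.9867) = -0.0089
  (2,s): 0.03·log₂(0.8108) = -0.0091
  (2,t): 0.25·log₂(1.0557) = 0.0196
Sum = 0.006 bits.

0.006 bits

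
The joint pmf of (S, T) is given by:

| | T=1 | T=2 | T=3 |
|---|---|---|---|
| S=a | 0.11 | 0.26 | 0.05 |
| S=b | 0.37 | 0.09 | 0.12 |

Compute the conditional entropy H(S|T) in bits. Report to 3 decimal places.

Chain rule: H(S|T) = H(S,T) − H(T).
Marginals: p(S) = (0.4200, 0.5800), p(T) = (0.4800, 0.3500, 0.1700).
H(S,T) = 2.2821 bits; H(T) = 1.4730 bits.
H(S|T) = 2.2821 − 1.4730 = 0.809 bits.

0.809 bits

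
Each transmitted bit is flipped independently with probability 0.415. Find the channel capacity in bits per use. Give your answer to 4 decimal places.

0.0209 bits

Binary symmetric channel: C = 1 − h₂(ε) where h₂ is the binary entropy function.
h₂(0.415) = −0.415·log₂0.415 − 0.585·log₂0.585 = 0.9791.
C = 1 − 0.9791 = 0.0209 bits per channel use.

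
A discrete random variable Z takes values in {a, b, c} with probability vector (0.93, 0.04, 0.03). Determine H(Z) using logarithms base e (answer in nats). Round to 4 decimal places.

H(Z) = −Σ p·ln p.
  −(0.93)·ln(0.93) = 0.06749
  −(0.04)·ln(0.04) = 0.12876
  −(0.03)·ln(0.03) = 0.10520
Sum: 0.06749 + 0.12876 + 0.10520 = 0.3014 nats.

0.3014 nats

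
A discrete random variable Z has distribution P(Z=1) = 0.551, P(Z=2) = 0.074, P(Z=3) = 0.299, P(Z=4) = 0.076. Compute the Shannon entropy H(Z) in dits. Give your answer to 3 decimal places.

0.468 dits

H(Z) = −Σ p·log₁₀ p.
  −(0.551)·log₁₀(0.551) = 0.1426
  −(0.074)·log₁₀(0.074) = 0.0837
  −(0.299)·log₁₀(0.299) = 0.1568
  −(0.076)·log₁₀(0.076) = 0.0851
Sum: 0.1426 + 0.0837 + 0.1568 + 0.0851 = 0.468 dits.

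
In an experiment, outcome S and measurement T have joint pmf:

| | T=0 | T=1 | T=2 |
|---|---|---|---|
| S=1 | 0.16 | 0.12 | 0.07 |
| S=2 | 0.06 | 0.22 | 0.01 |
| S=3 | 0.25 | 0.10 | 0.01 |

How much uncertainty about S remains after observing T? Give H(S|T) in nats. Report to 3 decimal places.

0.972 nats

Marginals: p(S) = (0.3500, 0.2900, 0.3600), p(T) = (0.4700, 0.4400, 0.0900).
H(S|T) = Σ p(T) · H(S|T=·).
  T=0: p=0.4700, H(S|T=0) = 0.9654
  T=1: p=0.4400, H(S|T=1) = 1.0377
  T=2: p=0.0900, H(S|T=2) = 0.6837
Weighted sum = 0.972 nats.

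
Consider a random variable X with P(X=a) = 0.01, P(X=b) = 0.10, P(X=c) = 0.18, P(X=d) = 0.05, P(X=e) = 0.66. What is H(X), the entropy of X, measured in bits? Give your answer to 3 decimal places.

1.456 bits

H(X) = −Σ p·log₂ p.
  −(0.01)·log₂(0.01) = 0.0664
  −(0.10)·log₂(0.10) = 0.3322
  −(0.18)·log₂(0.18) = 0.4453
  −(0.05)·log₂(0.05) = 0.2161
  −(0.66)·log₂(0.66) = 0.3956
Sum: 0.0664 + 0.3322 + 0.4453 + 0.2161 + 0.3956 = 1.456 bits.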